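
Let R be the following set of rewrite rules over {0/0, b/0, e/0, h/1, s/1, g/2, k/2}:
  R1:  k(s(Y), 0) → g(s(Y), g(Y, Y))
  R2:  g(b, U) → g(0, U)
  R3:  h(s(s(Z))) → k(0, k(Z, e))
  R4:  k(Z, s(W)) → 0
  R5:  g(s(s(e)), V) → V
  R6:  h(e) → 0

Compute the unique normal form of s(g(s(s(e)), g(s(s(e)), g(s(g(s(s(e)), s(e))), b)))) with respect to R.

s(b)

1. s(g(s(s(e)), g(s(s(e)), g(s(g(s(s(e)), s(e))), b))))  →  s(g(s(s(e)), g(s(g(s(s(e)), s(e))), b)))   [R5 at 1]
2. s(g(s(s(e)), g(s(g(s(s(e)), s(e))), b)))  →  s(g(s(g(s(s(e)), s(e))), b))   [R5 at 1]
3. s(g(s(g(s(s(e)), s(e))), b))  →  s(g(s(s(e)), b))   [R5 at 1.1.1]
4. s(g(s(s(e)), b))  →  s(b)   [R5 at 1]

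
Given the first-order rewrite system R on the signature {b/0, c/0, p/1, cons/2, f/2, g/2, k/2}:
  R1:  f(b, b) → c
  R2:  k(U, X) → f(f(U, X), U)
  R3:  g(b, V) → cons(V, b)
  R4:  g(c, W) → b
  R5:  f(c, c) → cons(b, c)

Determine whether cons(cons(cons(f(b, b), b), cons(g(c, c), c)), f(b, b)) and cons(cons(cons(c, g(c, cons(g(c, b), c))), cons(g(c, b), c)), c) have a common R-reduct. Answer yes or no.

yes — NF(t₁) = cons(cons(cons(c, b), cons(b, c)), c), NF(t₂) = cons(cons(cons(c, b), cons(b, c)), c)

Reduce t₁ = cons(cons(cons(f(b, b), b), cons(g(c, c), c)), f(b, b)):
1. cons(cons(cons(f(b, b), b), cons(g(c, c), c)), f(b, b))  →  cons(cons(cons(c, b), cons(g(c, c), c)), f(b, b))   [R1 at 1.1.1]
2. cons(cons(cons(c, b), cons(g(c, c), c)), f(b, b))  →  cons(cons(cons(c, b), cons(b, c)), f(b, b))   [R4 at 1.2.1]
3. cons(cons(cons(c, b), cons(b, c)), f(b, b))  →  cons(cons(cons(c, b), cons(b, c)), c)   [R1 at 2]

Reduce t₂ = cons(cons(cons(c, g(c, cons(g(c, b), c))), cons(g(c, b), c)), c):
1. cons(cons(cons(c, g(c, cons(g(c, b), c))), cons(g(c, b), c)), c)  →  cons(cons(cons(c, b), cons(g(c, b), c)), c)   [R4 at 1.1.2]
2. cons(cons(cons(c, b), cons(g(c, b), c)), c)  →  cons(cons(cons(c, b), cons(b, c)), c)   [R4 at 1.2.1]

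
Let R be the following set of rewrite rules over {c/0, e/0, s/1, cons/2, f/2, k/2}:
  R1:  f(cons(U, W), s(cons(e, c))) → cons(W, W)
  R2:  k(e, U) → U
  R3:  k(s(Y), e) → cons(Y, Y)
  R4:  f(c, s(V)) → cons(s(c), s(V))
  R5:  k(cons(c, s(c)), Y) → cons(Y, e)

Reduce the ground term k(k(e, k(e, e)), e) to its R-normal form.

e

1. k(k(e, k(e, e)), e)  →  k(k(e, e), e)   [R2 at 1]
2. k(k(e, e), e)  →  k(e, e)   [R2 at 1]
3. k(e, e)  →  e   [R2 at ε]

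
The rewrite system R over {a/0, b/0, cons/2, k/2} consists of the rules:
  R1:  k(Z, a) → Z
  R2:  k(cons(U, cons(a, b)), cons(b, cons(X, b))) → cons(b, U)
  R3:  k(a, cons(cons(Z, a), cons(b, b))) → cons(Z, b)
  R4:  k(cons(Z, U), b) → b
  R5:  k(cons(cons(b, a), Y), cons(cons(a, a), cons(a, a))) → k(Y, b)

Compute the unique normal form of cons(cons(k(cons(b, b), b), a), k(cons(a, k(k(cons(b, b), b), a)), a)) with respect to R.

1. cons(cons(k(cons(b, b), b), a), k(cons(a, k(k(cons(b, b), b), a)), a))  →  cons(cons(b, a), k(cons(a, k(k(cons(b, b), b), a)), a))   [R4 at 1.1]
2. cons(cons(b, a), k(cons(a, k(k(cons(b, b), b), a)), a))  →  cons(cons(b, a), cons(a, k(k(cons(b, b), b), a)))   [R1 at 2]
3. cons(cons(b, a), cons(a, k(k(cons(b, b), b), a)))  →  cons(cons(b, a), cons(a, k(cons(b, b), b)))   [R1 at 2.2]
4. cons(cons(b, a), cons(a, k(cons(b, b), b)))  →  cons(cons(b, a), cons(a, b))   [R4 at 2.2]

cons(cons(b, a), cons(a, b))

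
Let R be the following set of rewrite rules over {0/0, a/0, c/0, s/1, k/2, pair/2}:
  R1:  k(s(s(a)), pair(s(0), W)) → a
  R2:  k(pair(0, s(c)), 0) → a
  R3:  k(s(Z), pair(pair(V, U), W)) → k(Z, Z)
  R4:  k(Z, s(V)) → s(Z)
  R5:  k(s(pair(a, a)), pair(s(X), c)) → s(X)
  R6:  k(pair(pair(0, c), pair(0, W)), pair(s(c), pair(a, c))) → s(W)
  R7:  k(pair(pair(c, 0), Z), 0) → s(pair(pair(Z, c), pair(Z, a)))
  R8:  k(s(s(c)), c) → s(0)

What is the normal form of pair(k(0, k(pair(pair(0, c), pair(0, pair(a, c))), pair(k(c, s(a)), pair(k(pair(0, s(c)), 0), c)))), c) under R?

1. pair(k(0, k(pair(pair(0, c), pair(0, pair(a, c))), pair(k(c, s(a)), pair(k(pair(0, s(c)), 0), c)))), c)  →  pair(k(0, k(pair(pair(0, c), pair(0, pair(a, c))), pair(s(c), pair(k(pair(0, s(c)), 0), c)))), c)   [R4 at 1.2.2.1]
2. pair(k(0, k(pair(pair(0, c), pair(0, pair(a, c))), pair(s(c), pair(k(pair(0, s(c)), 0), c)))), c)  →  pair(k(0, k(pair(pair(0, c), pair(0, pair(a, c))), pair(s(c), pair(a, c)))), c)   [R2 at 1.2.2.2.1]
3. pair(k(0, k(pair(pair(0, c), pair(0, pair(a, c))), pair(s(c), pair(a, c)))), c)  →  pair(k(0, s(pair(a, c))), c)   [R6 at 1.2]
4. pair(k(0, s(pair(a, c))), c)  →  pair(s(0), c)   [R4 at 1]

pair(s(0), c)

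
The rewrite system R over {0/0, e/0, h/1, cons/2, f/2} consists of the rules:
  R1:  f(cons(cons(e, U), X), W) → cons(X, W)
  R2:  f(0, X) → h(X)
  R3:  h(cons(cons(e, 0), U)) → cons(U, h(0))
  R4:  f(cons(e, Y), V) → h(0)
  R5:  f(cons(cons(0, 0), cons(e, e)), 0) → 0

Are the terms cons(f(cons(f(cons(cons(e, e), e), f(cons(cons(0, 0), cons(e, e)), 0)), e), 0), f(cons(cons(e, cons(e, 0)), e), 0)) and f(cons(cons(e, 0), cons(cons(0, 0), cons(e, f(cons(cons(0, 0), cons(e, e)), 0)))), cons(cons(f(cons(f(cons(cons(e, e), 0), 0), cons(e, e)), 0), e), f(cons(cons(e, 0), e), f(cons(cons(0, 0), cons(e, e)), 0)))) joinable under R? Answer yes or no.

no — NF(t₁) = cons(cons(e, 0), cons(e, 0)), NF(t₂) = cons(cons(cons(0, 0), cons(e, 0)), cons(cons(0, e), cons(e, 0)))

Reduce t₁ = cons(f(cons(f(cons(cons(e, e), e), f(cons(cons(0, 0), cons(e, e)), 0)), e), 0), f(cons(cons(e, cons(e, 0)), e), 0)):
1. cons(f(cons(f(cons(cons(e, e), e), f(cons(cons(0, 0), cons(e, e)), 0)), e), 0), f(cons(cons(e, cons(e, 0)), e), 0))  →  cons(f(cons(cons(e, f(cons(cons(0, 0), cons(e, e)), 0)), e), 0), f(cons(cons(e, cons(e, 0)), e), 0))   [R1 at 1.1.1]
2. cons(f(cons(cons(e, f(cons(cons(0, 0), cons(e, e)), 0)), e), 0), f(cons(cons(e, cons(e, 0)), e), 0))  →  cons(cons(e, 0), f(cons(cons(e, cons(e, 0)), e), 0))   [R1 at 1]
3. cons(cons(e, 0), f(cons(cons(e, cons(e, 0)), e), 0))  →  cons(cons(e, 0), cons(e, 0))   [R1 at 2]

Reduce t₂ = f(cons(cons(e, 0), cons(cons(0, 0), cons(e, f(cons(cons(0, 0), cons(e, e)), 0)))), cons(cons(f(cons(f(cons(cons(e, e), 0), 0), cons(e, e)), 0), e), f(cons(cons(e, 0), e), f(cons(cons(0, 0), cons(e, e)), 0)))):
1. f(cons(cons(e, 0), cons(cons(0, 0), cons(e, f(cons(cons(0, 0), cons(e, e)), 0)))), cons(cons(f(cons(f(cons(cons(e, e), 0), 0), cons(e, e)), 0), e), f(cons(cons(e, 0), e), f(cons(cons(0, 0), cons(e, e)), 0))))  →  cons(cons(cons(0, 0), cons(e, f(cons(cons(0, 0), cons(e, e)), 0))), cons(cons(f(cons(f(cons(cons(e, e), 0), 0), cons(e, e)), 0), e), f(cons(cons(e, 0), e), f(cons(cons(0, 0), cons(e, e)), 0))))   [R1 at ε]
2. cons(cons(cons(0, 0), cons(e, f(cons(cons(0, 0), cons(e, e)), 0))), cons(cons(f(cons(f(cons(cons(e, e), 0), 0), cons(e, e)), 0), e), f(cons(cons(e, 0), e), f(cons(cons(0, 0), cons(e, e)), 0))))  →  cons(cons(cons(0, 0), cons(e, 0)), cons(cons(f(cons(f(cons(cons(e, e), 0), 0), cons(e, e)), 0), e), f(cons(cons(e, 0), e), f(cons(cons(0, 0), cons(e, e)), 0))))   [R5 at 1.2.2]
3. cons(cons(cons(0, 0), cons(e, 0)), cons(cons(f(cons(f(cons(cons(e, e), 0), 0), cons(e, e)), 0), e), f(cons(cons(e, 0), e), f(cons(cons(0, 0), cons(e, e)), 0))))  →  cons(cons(cons(0, 0), cons(e, 0)), cons(cons(f(cons(cons(0, 0), cons(e, e)), 0), e), f(cons(cons(e, 0), e), f(cons(cons(0, 0), cons(e, e)), 0))))   [R1 at 2.1.1.1.1]
4. cons(cons(cons(0, 0), cons(e, 0)), cons(cons(f(cons(cons(0, 0), cons(e, e)), 0), e), f(cons(cons(e, 0), e), f(cons(cons(0, 0), cons(e, e)), 0))))  →  cons(cons(cons(0, 0), cons(e, 0)), cons(cons(0, e), f(cons(cons(e, 0), e), f(cons(cons(0, 0), cons(e, e)), 0))))   [R5 at 2.1.1]
5. cons(cons(cons(0, 0), cons(e, 0)), cons(cons(0, e), f(cons(cons(e, 0), e), f(cons(cons(0, 0), cons(e, e)), 0))))  →  cons(cons(cons(0, 0), cons(e, 0)), cons(cons(0, e), cons(e, f(cons(cons(0, 0), cons(e, e)), 0))))   [R1 at 2.2]
6. cons(cons(cons(0, 0), cons(e, 0)), cons(cons(0, e), cons(e, f(cons(cons(0, 0), cons(e, e)), 0))))  →  cons(cons(cons(0, 0), cons(e, 0)), cons(cons(0, e), cons(e, 0)))   [R5 at 2.2.2]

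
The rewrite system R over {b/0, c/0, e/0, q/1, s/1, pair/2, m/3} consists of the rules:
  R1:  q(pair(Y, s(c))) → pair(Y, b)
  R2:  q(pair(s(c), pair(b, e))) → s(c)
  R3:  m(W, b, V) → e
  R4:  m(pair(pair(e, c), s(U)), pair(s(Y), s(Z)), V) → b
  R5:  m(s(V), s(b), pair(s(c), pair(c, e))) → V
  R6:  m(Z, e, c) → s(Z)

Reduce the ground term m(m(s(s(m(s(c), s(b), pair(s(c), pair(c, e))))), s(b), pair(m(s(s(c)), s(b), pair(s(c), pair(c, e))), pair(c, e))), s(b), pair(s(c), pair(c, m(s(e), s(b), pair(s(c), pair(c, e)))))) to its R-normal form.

1. m(m(s(s(m(s(c), s(b), pair(s(c), pair(c, e))))), s(b), pair(m(s(s(c)), s(b), pair(s(c), pair(c, e))), pair(c, e))), s(b), pair(s(c), pair(c, m(s(e), s(b), pair(s(c), pair(c, e))))))  →  m(m(s(s(c)), s(b), pair(m(s(s(c)), s(b), pair(s(c), pair(c, e))), pair(c, e))), s(b), pair(s(c), pair(c, m(s(e), s(b), pair(s(c), pair(c, e))))))   [R5 at 1.1.1.1]
2. m(m(s(s(c)), s(b), pair(m(s(s(c)), s(b), pair(s(c), pair(c, e))), pair(c, e))), s(b), pair(s(c), pair(c, m(s(e), s(b), pair(s(c), pair(c, e))))))  →  m(m(s(s(c)), s(b), pair(s(c), pair(c, e))), s(b), pair(s(c), pair(c, m(s(e), s(b), pair(s(c), pair(c, e))))))   [R5 at 1.3.1]
3. m(m(s(s(c)), s(b), pair(s(c), pair(c, e))), s(b), pair(s(c), pair(c, m(s(e), s(b), pair(s(c), pair(c, e))))))  →  m(s(c), s(b), pair(s(c), pair(c, m(s(e), s(b), pair(s(c), pair(c, e))))))   [R5 at 1]
4. m(s(c), s(b), pair(s(c), pair(c, m(s(e), s(b), pair(s(c), pair(c, e))))))  →  m(s(c), s(b), pair(s(c), pair(c, e)))   [R5 at 3.2.2]
5. m(s(c), s(b), pair(s(c), pair(c, e)))  →  c   [R5 at ε]

c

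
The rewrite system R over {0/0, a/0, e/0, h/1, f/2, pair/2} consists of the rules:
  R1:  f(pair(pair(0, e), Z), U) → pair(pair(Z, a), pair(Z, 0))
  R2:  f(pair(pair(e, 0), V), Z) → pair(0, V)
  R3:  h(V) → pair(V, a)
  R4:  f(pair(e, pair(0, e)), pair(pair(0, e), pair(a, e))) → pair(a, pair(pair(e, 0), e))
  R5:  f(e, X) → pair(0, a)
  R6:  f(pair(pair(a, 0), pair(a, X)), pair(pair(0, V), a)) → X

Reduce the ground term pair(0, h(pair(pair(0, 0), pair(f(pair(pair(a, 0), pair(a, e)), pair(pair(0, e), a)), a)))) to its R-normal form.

pair(0, pair(pair(pair(0, 0), pair(e, a)), a))

1. pair(0, h(pair(pair(0, 0), pair(f(pair(pair(a, 0), pair(a, e)), pair(pair(0, e), a)), a))))  →  pair(0, pair(pair(pair(0, 0), pair(f(pair(pair(a, 0), pair(a, e)), pair(pair(0, e), a)), a)), a))   [R3 at 2]
2. pair(0, pair(pair(pair(0, 0), pair(f(pair(pair(a, 0), pair(a, e)), pair(pair(0, e), a)), a)), a))  →  pair(0, pair(pair(pair(0, 0), pair(e, a)), a))   [R6 at 2.1.2.1]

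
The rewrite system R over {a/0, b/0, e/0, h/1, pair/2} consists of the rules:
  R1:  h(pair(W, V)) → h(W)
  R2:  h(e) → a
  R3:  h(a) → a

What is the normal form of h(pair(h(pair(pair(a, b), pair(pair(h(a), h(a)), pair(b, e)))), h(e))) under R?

a

1. h(pair(h(pair(pair(a, b), pair(pair(h(a), h(a)), pair(b, e)))), h(e)))  →  h(h(pair(pair(a, b), pair(pair(h(a), h(a)), pair(b, e)))))   [R1 at ε]
2. h(h(pair(pair(a, b), pair(pair(h(a), h(a)), pair(b, e)))))  →  h(h(pair(a, b)))   [R1 at 1]
3. h(h(pair(a, b)))  →  h(h(a))   [R1 at 1]
4. h(h(a))  →  h(a)   [R3 at 1]
5. h(a)  →  a   [R3 at ε]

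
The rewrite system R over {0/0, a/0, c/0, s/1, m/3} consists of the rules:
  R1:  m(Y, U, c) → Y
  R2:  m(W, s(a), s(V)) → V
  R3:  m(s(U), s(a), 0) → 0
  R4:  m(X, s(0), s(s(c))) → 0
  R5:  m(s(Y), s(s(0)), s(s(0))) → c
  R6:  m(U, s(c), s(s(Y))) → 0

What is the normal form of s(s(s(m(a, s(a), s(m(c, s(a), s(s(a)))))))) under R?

1. s(s(s(m(a, s(a), s(m(c, s(a), s(s(a))))))))  →  s(s(s(m(c, s(a), s(s(a))))))   [R2 at 1.1.1]
2. s(s(s(m(c, s(a), s(s(a))))))  →  s(s(s(s(a))))   [R2 at 1.1.1]

s(s(s(s(a))))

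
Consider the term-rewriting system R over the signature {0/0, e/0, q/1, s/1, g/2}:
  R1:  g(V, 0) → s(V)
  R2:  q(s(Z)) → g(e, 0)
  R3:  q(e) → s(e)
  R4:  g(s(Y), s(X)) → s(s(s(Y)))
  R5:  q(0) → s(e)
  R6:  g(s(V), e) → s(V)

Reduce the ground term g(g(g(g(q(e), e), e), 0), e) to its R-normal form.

s(s(e))

1. g(g(g(g(q(e), e), e), 0), e)  →  g(s(g(g(q(e), e), e)), e)   [R1 at 1]
2. g(s(g(g(q(e), e), e)), e)  →  s(g(g(q(e), e), e))   [R6 at ε]
3. s(g(g(q(e), e), e))  →  s(g(g(s(e), e), e))   [R3 at 1.1.1]
4. s(g(g(s(e), e), e))  →  s(g(s(e), e))   [R6 at 1.1]
5. s(g(s(e), e))  →  s(s(e))   [R6 at 1]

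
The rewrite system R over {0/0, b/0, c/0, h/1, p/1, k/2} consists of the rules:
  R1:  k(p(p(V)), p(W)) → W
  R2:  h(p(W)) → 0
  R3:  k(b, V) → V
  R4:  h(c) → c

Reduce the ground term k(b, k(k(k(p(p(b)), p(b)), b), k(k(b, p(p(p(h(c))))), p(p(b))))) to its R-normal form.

p(b)

1. k(b, k(k(k(p(p(b)), p(b)), b), k(k(b, p(p(p(h(c))))), p(p(b)))))  →  k(k(k(p(p(b)), p(b)), b), k(k(b, p(p(p(h(c))))), p(p(b))))   [R3 at ε]
2. k(k(k(p(p(b)), p(b)), b), k(k(b, p(p(p(h(c))))), p(p(b))))  →  k(k(b, b), k(k(b, p(p(p(h(c))))), p(p(b))))   [R1 at 1.1]
3. k(k(b, b), k(k(b, p(p(p(h(c))))), p(p(b))))  →  k(b, k(k(b, p(p(p(h(c))))), p(p(b))))   [R3 at 1]
4. k(b, k(k(b, p(p(p(h(c))))), p(p(b))))  →  k(k(b, p(p(p(h(c))))), p(p(b)))   [R3 at ε]
5. k(k(b, p(p(p(h(c))))), p(p(b)))  →  k(p(p(p(h(c)))), p(p(b)))   [R3 at 1]
6. k(p(p(p(h(c)))), p(p(b)))  →  p(b)   [R1 at ε]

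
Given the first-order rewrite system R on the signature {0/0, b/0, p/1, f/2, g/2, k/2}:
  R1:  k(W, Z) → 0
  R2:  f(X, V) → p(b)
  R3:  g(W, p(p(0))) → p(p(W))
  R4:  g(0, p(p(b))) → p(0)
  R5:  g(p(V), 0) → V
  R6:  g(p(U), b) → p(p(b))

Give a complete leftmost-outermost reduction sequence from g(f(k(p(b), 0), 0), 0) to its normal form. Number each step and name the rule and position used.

b

1. g(f(k(p(b), 0), 0), 0)  →  g(p(b), 0)   [R2 at 1]
2. g(p(b), 0)  →  b   [R5 at ε]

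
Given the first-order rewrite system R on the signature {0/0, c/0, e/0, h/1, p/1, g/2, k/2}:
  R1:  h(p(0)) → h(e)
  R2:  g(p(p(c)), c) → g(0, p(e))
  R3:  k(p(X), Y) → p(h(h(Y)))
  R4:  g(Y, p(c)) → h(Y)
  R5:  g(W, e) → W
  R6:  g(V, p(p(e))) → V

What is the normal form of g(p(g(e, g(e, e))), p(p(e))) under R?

p(e)

1. g(p(g(e, g(e, e))), p(p(e)))  →  p(g(e, g(e, e)))   [R6 at ε]
2. p(g(e, g(e, e)))  →  p(g(e, e))   [R5 at 1.2]
3. p(g(e, e))  →  p(e)   [R5 at 1]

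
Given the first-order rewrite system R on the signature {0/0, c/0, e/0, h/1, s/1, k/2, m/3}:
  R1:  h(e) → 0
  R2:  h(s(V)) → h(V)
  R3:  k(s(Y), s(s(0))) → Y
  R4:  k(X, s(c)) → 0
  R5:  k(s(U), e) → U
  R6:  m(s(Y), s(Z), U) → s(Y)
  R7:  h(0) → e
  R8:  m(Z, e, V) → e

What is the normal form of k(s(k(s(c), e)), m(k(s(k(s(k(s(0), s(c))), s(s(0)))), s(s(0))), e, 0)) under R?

c

1. k(s(k(s(c), e)), m(k(s(k(s(k(s(0), s(c))), s(s(0)))), s(s(0))), e, 0))  →  k(s(c), m(k(s(k(s(k(s(0), s(c))), s(s(0)))), s(s(0))), e, 0))   [R5 at 1.1]
2. k(s(c), m(k(s(k(s(k(s(0), s(c))), s(s(0)))), s(s(0))), e, 0))  →  k(s(c), e)   [R8 at 2]
3. k(s(c), e)  →  c   [R5 at ε]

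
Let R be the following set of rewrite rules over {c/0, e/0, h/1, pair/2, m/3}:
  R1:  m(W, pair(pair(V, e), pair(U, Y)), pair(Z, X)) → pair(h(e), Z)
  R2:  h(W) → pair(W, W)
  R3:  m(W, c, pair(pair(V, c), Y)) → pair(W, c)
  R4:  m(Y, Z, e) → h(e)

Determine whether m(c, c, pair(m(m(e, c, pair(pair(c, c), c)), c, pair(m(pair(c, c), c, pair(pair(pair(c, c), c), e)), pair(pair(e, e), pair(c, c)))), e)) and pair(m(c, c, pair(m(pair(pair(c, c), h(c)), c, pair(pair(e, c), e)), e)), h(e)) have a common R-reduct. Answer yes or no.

Reduce t₁ = m(c, c, pair(m(m(e, c, pair(pair(c, c), c)), c, pair(m(pair(c, c), c, pair(pair(pair(c, c), c), e)), pair(pair(e, e), pair(c, c)))), e)):
1. m(c, c, pair(m(m(e, c, pair(pair(c, c), c)), c, pair(m(pair(c, c), c, pair(pair(pair(c, c), c), e)), pair(pair(e, e), pair(c, c)))), e))  →  m(c, c, pair(m(pair(e, c), c, pair(m(pair(c, c), c, pair(pair(pair(c, c), c), e)), pair(pair(e, e), pair(c, c)))), e))   [R3 at 3.1.1]
2. m(c, c, pair(m(pair(e, c), c, pair(m(pair(c, c), c, pair(pair(pair(c, c), c), e)), pair(pair(e, e), pair(c, c)))), e))  →  m(c, c, pair(m(pair(e, c), c, pair(pair(pair(c, c), c), pair(pair(e, e), pair(c, c)))), e))   [R3 at 3.1.3.1]
3. m(c, c, pair(m(pair(e, c), c, pair(pair(pair(c, c), c), pair(pair(e, e), pair(c, c)))), e))  →  m(c, c, pair(pair(pair(e, c), c), e))   [R3 at 3.1]
4. m(c, c, pair(pair(pair(e, c), c), e))  →  pair(c, c)   [R3 at ε]

Reduce t₂ = pair(m(c, c, pair(m(pair(pair(c, c), h(c)), c, pair(pair(e, c), e)), e)), h(e)):
1. pair(m(c, c, pair(m(pair(pair(c, c), h(c)), c, pair(pair(e, c), e)), e)), h(e))  →  pair(m(c, c, pair(pair(pair(pair(c, c), h(c)), c), e)), h(e))   [R3 at 1.3.1]
2. pair(m(c, c, pair(pair(pair(pair(c, c), h(c)), c), e)), h(e))  →  pair(pair(c, c), h(e))   [R3 at 1]
3. pair(pair(c, c), h(e))  →  pair(pair(c, c), pair(e, e))   [R2 at 2]

no — NF(t₁) = pair(c, c), NF(t₂) = pair(pair(c, c), pair(e, e))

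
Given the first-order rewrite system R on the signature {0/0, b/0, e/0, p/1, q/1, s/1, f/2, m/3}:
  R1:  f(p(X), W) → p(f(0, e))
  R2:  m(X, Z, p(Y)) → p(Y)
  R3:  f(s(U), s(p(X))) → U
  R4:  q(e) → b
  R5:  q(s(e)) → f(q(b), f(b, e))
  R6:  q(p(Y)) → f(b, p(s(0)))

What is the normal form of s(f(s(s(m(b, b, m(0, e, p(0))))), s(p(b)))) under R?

1. s(f(s(s(m(b, b, m(0, e, p(0))))), s(p(b))))  →  s(s(m(b, b, m(0, e, p(0)))))   [R3 at 1]
2. s(s(m(b, b, m(0, e, p(0)))))  →  s(s(m(b, b, p(0))))   [R2 at 1.1.3]
3. s(s(m(b, b, p(0))))  →  s(s(p(0)))   [R2 at 1.1]

s(s(p(0)))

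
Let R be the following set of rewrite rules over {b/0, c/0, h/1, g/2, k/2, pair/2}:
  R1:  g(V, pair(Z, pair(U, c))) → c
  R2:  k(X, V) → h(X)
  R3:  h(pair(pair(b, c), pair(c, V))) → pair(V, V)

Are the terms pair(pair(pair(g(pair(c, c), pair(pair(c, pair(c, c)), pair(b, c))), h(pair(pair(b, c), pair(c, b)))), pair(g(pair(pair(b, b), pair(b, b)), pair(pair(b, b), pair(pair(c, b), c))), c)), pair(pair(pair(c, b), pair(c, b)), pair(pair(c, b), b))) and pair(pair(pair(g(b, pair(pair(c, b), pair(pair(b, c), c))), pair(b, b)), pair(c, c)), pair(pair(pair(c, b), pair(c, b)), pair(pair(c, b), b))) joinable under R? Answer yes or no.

yes — NF(t₁) = pair(pair(pair(c, pair(b, b)), pair(c, c)), pair(pair(pair(c, b), pair(c, b)), pair(pair(c, b), b))), NF(t₂) = pair(pair(pair(c, pair(b, b)), pair(c, c)), pair(pair(pair(c, b), pair(c, b)), pair(pair(c, b), b)))

Reduce t₁ = pair(pair(pair(g(pair(c, c), pair(pair(c, pair(c, c)), pair(b, c))), h(pair(pair(b, c), pair(c, b)))), pair(g(pair(pair(b, b), pair(b, b)), pair(pair(b, b), pair(pair(c, b), c))), c)), pair(pair(pair(c, b), pair(c, b)), pair(pair(c, b), b))):
1. pair(pair(pair(g(pair(c, c), pair(pair(c, pair(c, c)), pair(b, c))), h(pair(pair(b, c), pair(c, b)))), pair(g(pair(pair(b, b), pair(b, b)), pair(pair(b, b), pair(pair(c, b), c))), c)), pair(pair(pair(c, b), pair(c, b)), pair(pair(c, b), b)))  →  pair(pair(pair(c, h(pair(pair(b, c), pair(c, b)))), pair(g(pair(pair(b, b), pair(b, b)), pair(pair(b, b), pair(pair(c, b), c))), c)), pair(pair(pair(c, b), pair(c, b)), pair(pair(c, b), b)))   [R1 at 1.1.1]
2. pair(pair(pair(c, h(pair(pair(b, c), pair(c, b)))), pair(g(pair(pair(b, b), pair(b, b)), pair(pair(b, b), pair(pair(c, b), c))), c)), pair(pair(pair(c, b), pair(c, b)), pair(pair(c, b), b)))  →  pair(pair(pair(c, pair(b, b)), pair(g(pair(pair(b, b), pair(b, b)), pair(pair(b, b), pair(pair(c, b), c))), c)), pair(pair(pair(c, b), pair(c, b)), pair(pair(c, b), b)))   [R3 at 1.1.2]
3. pair(pair(pair(c, pair(b, b)), pair(g(pair(pair(b, b), pair(b, b)), pair(pair(b, b), pair(pair(c, b), c))), c)), pair(pair(pair(c, b), pair(c, b)), pair(pair(c, b), b)))  →  pair(pair(pair(c, pair(b, b)), pair(c, c)), pair(pair(pair(c, b), pair(c, b)), pair(pair(c, b), b)))   [R1 at 1.2.1]

Reduce t₂ = pair(pair(pair(g(b, pair(pair(c, b), pair(pair(b, c), c))), pair(b, b)), pair(c, c)), pair(pair(pair(c, b), pair(c, b)), pair(pair(c, b), b))):
1. pair(pair(pair(g(b, pair(pair(c, b), pair(pair(b, c), c))), pair(b, b)), pair(c, c)), pair(pair(pair(c, b), pair(c, b)), pair(pair(c, b), b)))  →  pair(pair(pair(c, pair(b, b)), pair(c, c)), pair(pair(pair(c, b), pair(c, b)), pair(pair(c, b), b)))   [R1 at 1.1.1]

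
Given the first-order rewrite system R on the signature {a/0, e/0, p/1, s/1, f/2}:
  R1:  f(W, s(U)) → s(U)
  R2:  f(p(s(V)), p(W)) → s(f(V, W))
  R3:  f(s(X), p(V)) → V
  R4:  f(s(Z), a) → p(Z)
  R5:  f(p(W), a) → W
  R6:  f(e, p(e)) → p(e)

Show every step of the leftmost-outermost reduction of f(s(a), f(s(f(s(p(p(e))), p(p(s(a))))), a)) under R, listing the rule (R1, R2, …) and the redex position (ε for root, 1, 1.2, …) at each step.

p(s(a))

1. f(s(a), f(s(f(s(p(p(e))), p(p(s(a))))), a))  →  f(s(a), p(f(s(p(p(e))), p(p(s(a))))))   [R4 at 2]
2. f(s(a), p(f(s(p(p(e))), p(p(s(a))))))  →  f(s(p(p(e))), p(p(s(a))))   [R3 at ε]
3. f(s(p(p(e))), p(p(s(a))))  →  p(s(a))   [R3 at ε]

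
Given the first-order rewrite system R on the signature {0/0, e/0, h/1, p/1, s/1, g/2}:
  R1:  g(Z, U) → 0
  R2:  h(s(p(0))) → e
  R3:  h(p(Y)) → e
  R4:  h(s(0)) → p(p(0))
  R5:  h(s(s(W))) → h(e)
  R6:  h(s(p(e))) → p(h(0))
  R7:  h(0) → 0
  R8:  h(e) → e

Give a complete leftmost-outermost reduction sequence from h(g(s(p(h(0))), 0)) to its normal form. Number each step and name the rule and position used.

1. h(g(s(p(h(0))), 0))  →  h(0)   [R1 at 1]
2. h(0)  →  0   [R7 at ε]

0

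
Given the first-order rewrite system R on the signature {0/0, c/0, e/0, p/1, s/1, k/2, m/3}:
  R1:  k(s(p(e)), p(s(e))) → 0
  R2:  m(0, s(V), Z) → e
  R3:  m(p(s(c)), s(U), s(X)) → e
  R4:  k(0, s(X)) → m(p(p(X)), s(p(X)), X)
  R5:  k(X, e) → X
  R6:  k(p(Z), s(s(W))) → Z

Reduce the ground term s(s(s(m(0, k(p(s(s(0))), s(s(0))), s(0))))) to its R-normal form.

1. s(s(s(m(0, k(p(s(s(0))), s(s(0))), s(0)))))  →  s(s(s(m(0, s(s(0)), s(0)))))   [R6 at 1.1.1.2]
2. s(s(s(m(0, s(s(0)), s(0)))))  →  s(s(s(e)))   [R2 at 1.1.1]

s(s(s(e)))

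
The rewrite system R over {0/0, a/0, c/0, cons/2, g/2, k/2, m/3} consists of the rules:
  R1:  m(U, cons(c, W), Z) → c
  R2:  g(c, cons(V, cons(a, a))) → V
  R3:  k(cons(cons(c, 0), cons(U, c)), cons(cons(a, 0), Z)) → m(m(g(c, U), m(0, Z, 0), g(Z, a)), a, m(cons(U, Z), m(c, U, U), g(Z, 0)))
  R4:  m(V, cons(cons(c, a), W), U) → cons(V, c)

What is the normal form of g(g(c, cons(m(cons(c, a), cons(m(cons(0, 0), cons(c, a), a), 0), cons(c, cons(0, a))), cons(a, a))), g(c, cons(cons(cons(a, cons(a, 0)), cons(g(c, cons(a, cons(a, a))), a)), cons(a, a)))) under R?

1. g(g(c, cons(m(cons(c, a), cons(m(cons(0, 0), cons(c, a), a), 0), cons(c, cons(0, a))), cons(a, a))), g(c, cons(cons(cons(a, cons(a, 0)), cons(g(c, cons(a, cons(a, a))), a)), cons(a, a))))  →  g(m(cons(c, a), cons(m(cons(0, 0), cons(c, a), a), 0), cons(c, cons(0, a))), g(c, cons(cons(cons(a, cons(a, 0)), cons(g(c, cons(a, cons(a, a))), a)), cons(a, a))))   [R2 at 1]
2. g(m(cons(c, a), cons(m(cons(0, 0), cons(c, a), a), 0), cons(c, cons(0, a))), g(c, cons(cons(cons(a, cons(a, 0)), cons(g(c, cons(a, cons(a, a))), a)), cons(a, a))))  →  g(m(cons(c, a), cons(c, 0), cons(c, cons(0, a))), g(c, cons(cons(cons(a, cons(a, 0)), cons(g(c, cons(a, cons(a, a))), a)), cons(a, a))))   [R1 at 1.2.1]
3. g(m(cons(c, a), cons(c, 0), cons(c, cons(0, a))), g(c, cons(cons(cons(a, cons(a, 0)), cons(g(c, cons(a, cons(a, a))), a)), cons(a, a))))  →  g(c, g(c, cons(cons(cons(a, cons(a, 0)), cons(g(c, cons(a, cons(a, a))), a)), cons(a, a))))   [R1 at 1]
4. g(c, g(c, cons(cons(cons(a, cons(a, 0)), cons(g(c, cons(a, cons(a, a))), a)), cons(a, a))))  →  g(c, cons(cons(a, cons(a, 0)), cons(g(c, cons(a, cons(a, a))), a)))   [R2 at 2]
5. g(c, cons(cons(a, cons(a, 0)), cons(g(c, cons(a, cons(a, a))), a)))  →  g(c, cons(cons(a, cons(a, 0)), cons(a, a)))   [R2 at 2.2.1]
6. g(c, cons(cons(a, cons(a, 0)), cons(a, a)))  →  cons(a, cons(a, 0))   [R2 at ε]

cons(a, cons(a, 0))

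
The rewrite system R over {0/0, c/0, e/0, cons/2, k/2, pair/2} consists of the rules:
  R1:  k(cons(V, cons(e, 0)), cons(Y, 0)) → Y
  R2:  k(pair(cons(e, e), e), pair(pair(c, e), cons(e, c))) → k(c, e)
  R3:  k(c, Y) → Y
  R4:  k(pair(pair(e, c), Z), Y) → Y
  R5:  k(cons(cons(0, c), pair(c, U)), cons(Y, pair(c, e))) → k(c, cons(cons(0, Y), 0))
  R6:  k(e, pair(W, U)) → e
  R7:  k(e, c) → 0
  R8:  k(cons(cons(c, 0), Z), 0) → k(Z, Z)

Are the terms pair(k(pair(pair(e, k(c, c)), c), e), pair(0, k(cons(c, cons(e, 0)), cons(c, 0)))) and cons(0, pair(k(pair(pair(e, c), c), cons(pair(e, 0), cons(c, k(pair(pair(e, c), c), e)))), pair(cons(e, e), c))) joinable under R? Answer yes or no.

Reduce t₁ = pair(k(pair(pair(e, k(c, c)), c), e), pair(0, k(cons(c, cons(e, 0)), cons(c, 0)))):
1. pair(k(pair(pair(e, k(c, c)), c), e), pair(0, k(cons(c, cons(e, 0)), cons(c, 0))))  →  pair(k(pair(pair(e, c), c), e), pair(0, k(cons(c, cons(e, 0)), cons(c, 0))))   [R3 at 1.1.1.2]
2. pair(k(pair(pair(e, c), c), e), pair(0, k(cons(c, cons(e, 0)), cons(c, 0))))  →  pair(e, pair(0, k(cons(c, cons(e, 0)), cons(c, 0))))   [R4 at 1]
3. pair(e, pair(0, k(cons(c, cons(e, 0)), cons(c, 0))))  →  pair(e, pair(0, c))   [R1 at 2.2]

Reduce t₂ = cons(0, pair(k(pair(pair(e, c), c), cons(pair(e, 0), cons(c, k(pair(pair(e, c), c), e)))), pair(cons(e, e), c))):
1. cons(0, pair(k(pair(pair(e, c), c), cons(pair(e, 0), cons(c, k(pair(pair(e, c), c), e)))), pair(cons(e, e), c)))  →  cons(0, pair(cons(pair(e, 0), cons(c, k(pair(pair(e, c), c), e))), pair(cons(e, e), c)))   [R4 at 2.1]
2. cons(0, pair(cons(pair(e, 0), cons(c, k(pair(pair(e, c), c), e))), pair(cons(e, e), c)))  →  cons(0, pair(cons(pair(e, 0), cons(c, e)), pair(cons(e, e), c)))   [R4 at 2.1.2.2]

no — NF(t₁) = pair(e, pair(0, c)), NF(t₂) = cons(0, pair(cons(pair(e, 0), cons(c, e)), pair(cons(e, e), c)))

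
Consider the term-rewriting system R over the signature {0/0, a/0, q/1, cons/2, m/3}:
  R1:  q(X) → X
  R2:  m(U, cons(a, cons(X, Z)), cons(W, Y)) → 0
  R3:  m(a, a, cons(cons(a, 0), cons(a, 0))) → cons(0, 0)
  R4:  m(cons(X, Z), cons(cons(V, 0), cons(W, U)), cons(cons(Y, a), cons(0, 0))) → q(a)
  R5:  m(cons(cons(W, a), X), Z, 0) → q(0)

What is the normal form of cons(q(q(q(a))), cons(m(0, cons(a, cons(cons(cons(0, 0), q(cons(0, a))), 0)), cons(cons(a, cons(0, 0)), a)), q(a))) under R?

cons(a, cons(0, a))

1. cons(q(q(q(a))), cons(m(0, cons(a, cons(cons(cons(0, 0), q(cons(0, a))), 0)), cons(cons(a, cons(0, 0)), a)), q(a)))  →  cons(q(q(a)), cons(m(0, cons(a, cons(cons(cons(0, 0), q(cons(0, a))), 0)), cons(cons(a, cons(0, 0)), a)), q(a)))   [R1 at 1]
2. cons(q(q(a)), cons(m(0, cons(a, cons(cons(cons(0, 0), q(cons(0, a))), 0)), cons(cons(a, cons(0, 0)), a)), q(a)))  →  cons(q(a), cons(m(0, cons(a, cons(cons(cons(0, 0), q(cons(0, a))), 0)), cons(cons(a, cons(0, 0)), a)), q(a)))   [R1 at 1]
3. cons(q(a), cons(m(0, cons(a, cons(cons(cons(0, 0), q(cons(0, a))), 0)), cons(cons(a, cons(0, 0)), a)), q(a)))  →  cons(a, cons(m(0, cons(a, cons(cons(cons(0, 0), q(cons(0, a))), 0)), cons(cons(a, cons(0, 0)), a)), q(a)))   [R1 at 1]
4. cons(a, cons(m(0, cons(a, cons(cons(cons(0, 0), q(cons(0, a))), 0)), cons(cons(a, cons(0, 0)), a)), q(a)))  →  cons(a, cons(0, q(a)))   [R2 at 2.1]
5. cons(a, cons(0, q(a)))  →  cons(a, cons(0, a))   [R1 at 2.2]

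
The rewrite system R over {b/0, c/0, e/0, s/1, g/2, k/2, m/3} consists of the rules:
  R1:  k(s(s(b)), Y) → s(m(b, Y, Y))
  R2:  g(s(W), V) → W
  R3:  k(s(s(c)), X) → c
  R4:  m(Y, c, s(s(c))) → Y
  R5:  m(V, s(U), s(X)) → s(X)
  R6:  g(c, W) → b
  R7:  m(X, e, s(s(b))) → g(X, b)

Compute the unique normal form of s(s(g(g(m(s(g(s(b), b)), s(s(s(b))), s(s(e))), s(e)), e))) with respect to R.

1. s(s(g(g(m(s(g(s(b), b)), s(s(s(b))), s(s(e))), s(e)), e)))  →  s(s(g(g(s(s(e)), s(e)), e)))   [R5 at 1.1.1.1]
2. s(s(g(g(s(s(e)), s(e)), e)))  →  s(s(g(s(e), e)))   [R2 at 1.1.1]
3. s(s(g(s(e), e)))  →  s(s(e))   [R2 at 1.1]

s(s(e))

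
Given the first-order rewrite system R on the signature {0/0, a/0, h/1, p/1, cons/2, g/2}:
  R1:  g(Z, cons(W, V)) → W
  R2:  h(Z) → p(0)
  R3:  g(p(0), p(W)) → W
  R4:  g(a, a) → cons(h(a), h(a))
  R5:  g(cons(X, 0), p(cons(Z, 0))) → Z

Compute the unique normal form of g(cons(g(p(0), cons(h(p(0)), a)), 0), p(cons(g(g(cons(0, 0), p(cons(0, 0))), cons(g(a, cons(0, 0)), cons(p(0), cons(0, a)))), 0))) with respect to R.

1. g(cons(g(p(0), cons(h(p(0)), a)), 0), p(cons(g(g(cons(0, 0), p(cons(0, 0))), cons(g(a, cons(0, 0)), cons(p(0), cons(0, a)))), 0)))  →  g(g(cons(0, 0), p(cons(0, 0))), cons(g(a, cons(0, 0)), cons(p(0), cons(0, a))))   [R5 at ε]
2. g(g(cons(0, 0), p(cons(0, 0))), cons(g(a, cons(0, 0)), cons(p(0), cons(0, a))))  →  g(a, cons(0, 0))   [R1 at ε]
3. g(a, cons(0, 0))  →  0   [R1 at ε]

0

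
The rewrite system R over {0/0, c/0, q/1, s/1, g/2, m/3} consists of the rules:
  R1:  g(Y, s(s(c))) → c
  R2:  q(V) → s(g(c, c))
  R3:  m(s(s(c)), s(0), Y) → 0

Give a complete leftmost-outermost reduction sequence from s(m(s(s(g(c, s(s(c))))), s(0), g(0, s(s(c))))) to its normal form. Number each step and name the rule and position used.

s(0)

1. s(m(s(s(g(c, s(s(c))))), s(0), g(0, s(s(c)))))  →  s(m(s(s(c)), s(0), g(0, s(s(c)))))   [R1 at 1.1.1.1]
2. s(m(s(s(c)), s(0), g(0, s(s(c)))))  →  s(0)   [R3 at 1]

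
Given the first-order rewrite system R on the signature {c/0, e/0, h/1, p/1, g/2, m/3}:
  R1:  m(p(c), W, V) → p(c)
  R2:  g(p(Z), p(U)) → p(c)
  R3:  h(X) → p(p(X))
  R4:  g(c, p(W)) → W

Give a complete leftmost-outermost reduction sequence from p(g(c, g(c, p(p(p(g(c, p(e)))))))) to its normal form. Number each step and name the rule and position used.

p(p(e))

1. p(g(c, g(c, p(p(p(g(c, p(e))))))))  →  p(g(c, p(p(g(c, p(e))))))   [R4 at 1.2]
2. p(g(c, p(p(g(c, p(e))))))  →  p(p(g(c, p(e))))   [R4 at 1]
3. p(p(g(c, p(e))))  →  p(p(e))   [R4 at 1.1]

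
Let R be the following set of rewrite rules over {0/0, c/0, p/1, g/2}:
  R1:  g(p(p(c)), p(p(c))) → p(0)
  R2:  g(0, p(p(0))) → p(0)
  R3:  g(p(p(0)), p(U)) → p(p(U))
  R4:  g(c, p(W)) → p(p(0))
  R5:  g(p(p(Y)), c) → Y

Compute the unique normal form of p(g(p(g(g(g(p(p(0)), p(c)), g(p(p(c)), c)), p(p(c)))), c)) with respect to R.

p(p(0))

1. p(g(p(g(g(g(p(p(0)), p(c)), g(p(p(c)), c)), p(p(c)))), c))  →  p(g(p(g(g(p(p(c)), g(p(p(c)), c)), p(p(c)))), c))   [R3 at 1.1.1.1.1]
2. p(g(p(g(g(p(p(c)), g(p(p(c)), c)), p(p(c)))), c))  →  p(g(p(g(g(p(p(c)), c), p(p(c)))), c))   [R5 at 1.1.1.1.2]
3. p(g(p(g(g(p(p(c)), c), p(p(c)))), c))  →  p(g(p(g(c, p(p(c)))), c))   [R5 at 1.1.1.1]
4. p(g(p(g(c, p(p(c)))), c))  →  p(g(p(p(p(0))), c))   [R4 at 1.1.1]
5. p(g(p(p(p(0))), c))  →  p(p(0))   [R5 at 1]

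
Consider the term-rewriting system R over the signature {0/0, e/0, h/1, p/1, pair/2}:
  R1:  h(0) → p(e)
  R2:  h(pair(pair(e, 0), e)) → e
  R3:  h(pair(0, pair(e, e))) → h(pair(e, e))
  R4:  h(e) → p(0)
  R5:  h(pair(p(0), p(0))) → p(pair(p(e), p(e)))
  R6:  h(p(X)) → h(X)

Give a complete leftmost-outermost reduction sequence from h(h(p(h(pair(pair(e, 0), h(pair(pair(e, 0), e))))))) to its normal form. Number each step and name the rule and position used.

1. h(h(p(h(pair(pair(e, 0), h(pair(pair(e, 0), e)))))))  →  h(h(h(pair(pair(e, 0), h(pair(pair(e, 0), e))))))   [R6 at 1]
2. h(h(h(pair(pair(e, 0), h(pair(pair(e, 0), e))))))  →  h(h(h(pair(pair(e, 0), e))))   [R2 at 1.1.1.2]
3. h(h(h(pair(pair(e, 0), e))))  →  h(h(e))   [R2 at 1.1]
4. h(h(e))  →  h(p(0))   [R4 at 1]
5. h(p(0))  →  h(0)   [R6 at ε]
6. h(0)  →  p(e)   [R1 at ε]

p(e)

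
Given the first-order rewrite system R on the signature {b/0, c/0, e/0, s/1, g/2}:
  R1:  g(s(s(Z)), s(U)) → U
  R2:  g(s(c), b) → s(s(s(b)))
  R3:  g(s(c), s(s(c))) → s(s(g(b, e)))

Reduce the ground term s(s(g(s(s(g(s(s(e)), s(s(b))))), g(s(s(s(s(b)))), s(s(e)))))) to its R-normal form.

1. s(s(g(s(s(g(s(s(e)), s(s(b))))), g(s(s(s(s(b)))), s(s(e))))))  →  s(s(g(s(s(s(b))), g(s(s(s(s(b)))), s(s(e))))))   [R1 at 1.1.1.1.1]
2. s(s(g(s(s(s(b))), g(s(s(s(s(b)))), s(s(e))))))  →  s(s(g(s(s(s(b))), s(e))))   [R1 at 1.1.2]
3. s(s(g(s(s(s(b))), s(e))))  →  s(s(e))   [R1 at 1.1]

s(s(e))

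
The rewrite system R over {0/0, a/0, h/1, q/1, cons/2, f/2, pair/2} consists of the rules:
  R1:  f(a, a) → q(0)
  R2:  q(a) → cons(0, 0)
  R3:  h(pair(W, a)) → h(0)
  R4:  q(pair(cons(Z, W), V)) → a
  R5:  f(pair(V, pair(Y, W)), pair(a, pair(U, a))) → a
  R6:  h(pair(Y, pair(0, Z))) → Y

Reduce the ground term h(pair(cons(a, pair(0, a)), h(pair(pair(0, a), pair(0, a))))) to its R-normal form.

1. h(pair(cons(a, pair(0, a)), h(pair(pair(0, a), pair(0, a)))))  →  h(pair(cons(a, pair(0, a)), pair(0, a)))   [R6 at 1.2]
2. h(pair(cons(a, pair(0, a)), pair(0, a)))  →  cons(a, pair(0, a))   [R6 at ε]

cons(a, pair(0, a))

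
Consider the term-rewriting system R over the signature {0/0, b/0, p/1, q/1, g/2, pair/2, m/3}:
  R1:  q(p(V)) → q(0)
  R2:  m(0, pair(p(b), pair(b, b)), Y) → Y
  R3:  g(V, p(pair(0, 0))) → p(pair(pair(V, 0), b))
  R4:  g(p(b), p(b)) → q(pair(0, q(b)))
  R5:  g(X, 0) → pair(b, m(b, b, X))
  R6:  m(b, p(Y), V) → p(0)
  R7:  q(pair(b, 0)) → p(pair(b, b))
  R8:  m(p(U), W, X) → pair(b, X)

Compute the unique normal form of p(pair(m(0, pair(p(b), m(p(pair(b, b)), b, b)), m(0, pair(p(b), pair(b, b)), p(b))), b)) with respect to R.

p(pair(p(b), b))

1. p(pair(m(0, pair(p(b), m(p(pair(b, b)), b, b)), m(0, pair(p(b), pair(b, b)), p(b))), b))  →  p(pair(m(0, pair(p(b), pair(b, b)), m(0, pair(p(b), pair(b, b)), p(b))), b))   [R8 at 1.1.2.2]
2. p(pair(m(0, pair(p(b), pair(b, b)), m(0, pair(p(b), pair(b, b)), p(b))), b))  →  p(pair(m(0, pair(p(b), pair(b, b)), p(b)), b))   [R2 at 1.1]
3. p(pair(m(0, pair(p(b), pair(b, b)), p(b)), b))  →  p(pair(p(b), b))   [R2 at 1.1]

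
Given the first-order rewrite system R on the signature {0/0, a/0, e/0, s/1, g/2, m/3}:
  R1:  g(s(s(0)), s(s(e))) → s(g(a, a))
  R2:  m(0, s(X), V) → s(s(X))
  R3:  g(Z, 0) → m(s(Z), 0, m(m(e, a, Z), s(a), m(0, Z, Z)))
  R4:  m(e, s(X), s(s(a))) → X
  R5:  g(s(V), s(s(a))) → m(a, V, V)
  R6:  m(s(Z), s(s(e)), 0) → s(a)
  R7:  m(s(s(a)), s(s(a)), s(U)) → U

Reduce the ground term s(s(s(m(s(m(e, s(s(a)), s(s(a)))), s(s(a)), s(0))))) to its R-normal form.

s(s(s(0)))

1. s(s(s(m(s(m(e, s(s(a)), s(s(a)))), s(s(a)), s(0)))))  →  s(s(s(m(s(s(a)), s(s(a)), s(0)))))   [R4 at 1.1.1.1.1]
2. s(s(s(m(s(s(a)), s(s(a)), s(0)))))  →  s(s(s(0)))   [R7 at 1.1.1]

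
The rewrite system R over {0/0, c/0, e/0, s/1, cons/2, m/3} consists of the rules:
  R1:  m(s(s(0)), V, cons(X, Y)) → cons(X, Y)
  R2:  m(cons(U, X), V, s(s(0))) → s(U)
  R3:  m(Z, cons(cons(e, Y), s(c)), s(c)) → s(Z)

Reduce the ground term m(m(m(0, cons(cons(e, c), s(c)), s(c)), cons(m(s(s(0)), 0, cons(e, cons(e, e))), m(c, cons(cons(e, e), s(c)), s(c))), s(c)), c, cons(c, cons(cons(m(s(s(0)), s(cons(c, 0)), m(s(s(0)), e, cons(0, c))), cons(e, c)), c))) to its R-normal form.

cons(c, cons(cons(cons(0, c), cons(e, c)), c))

1. m(m(m(0, cons(cons(e, c), s(c)), s(c)), cons(m(s(s(0)), 0, cons(e, cons(e, e))), m(c, cons(cons(e, e), s(c)), s(c))), s(c)), c, cons(c, cons(cons(m(s(s(0)), s(cons(c, 0)), m(s(s(0)), e, cons(0, c))), cons(e, c)), c)))  →  m(m(s(0), cons(m(s(s(0)), 0, cons(e, cons(e, e))), m(c, cons(cons(e, e), s(c)), s(c))), s(c)), c, cons(c, cons(cons(m(s(s(0)), s(cons(c, 0)), m(s(s(0)), e, cons(0, c))), cons(e, c)), c)))   [R3 at 1.1]
2. m(m(s(0), cons(m(s(s(0)), 0, cons(e, cons(e, e))), m(c, cons(cons(e, e), s(c)), s(c))), s(c)), c, cons(c, cons(cons(m(s(s(0)), s(cons(c, 0)), m(s(s(0)), e, cons(0, c))), cons(e, c)), c)))  →  m(m(s(0), cons(cons(e, cons(e, e)), m(c, cons(cons(e, e), s(c)), s(c))), s(c)), c, cons(c, cons(cons(m(s(s(0)), s(cons(c, 0)), m(s(s(0)), e, cons(0, c))), cons(e, c)), c)))   [R1 at 1.2.1]
3. m(m(s(0), cons(cons(e, cons(e, e)), m(c, cons(cons(e, e), s(c)), s(c))), s(c)), c, cons(c, cons(cons(m(s(s(0)), s(cons(c, 0)), m(s(s(0)), e, cons(0, c))), cons(e, c)), c)))  →  m(m(s(0), cons(cons(e, cons(e, e)), s(c)), s(c)), c, cons(c, cons(cons(m(s(s(0)), s(cons(c, 0)), m(s(s(0)), e, cons(0, c))), cons(e, c)), c)))   [R3 at 1.2.2]
4. m(m(s(0), cons(cons(e, cons(e, e)), s(c)), s(c)), c, cons(c, cons(cons(m(s(s(0)), s(cons(c, 0)), m(s(s(0)), e, cons(0, c))), cons(e, c)), c)))  →  m(s(s(0)), c, cons(c, cons(cons(m(s(s(0)), s(cons(c, 0)), m(s(s(0)), e, cons(0, c))), cons(e, c)), c)))   [R3 at 1]
5. m(s(s(0)), c, cons(c, cons(cons(m(s(s(0)), s(cons(c, 0)), m(s(s(0)), e, cons(0, c))), cons(e, c)), c)))  →  cons(c, cons(cons(m(s(s(0)), s(cons(c, 0)), m(s(s(0)), e, cons(0, c))), cons(e, c)), c))   [R1 at ε]
6. cons(c, cons(cons(m(s(s(0)), s(cons(c, 0)), m(s(s(0)), e, cons(0, c))), cons(e, c)), c))  →  cons(c, cons(cons(m(s(s(0)), s(cons(c, 0)), cons(0, c)), cons(e, c)), c))   [R1 at 2.1.1.3]
7. cons(c, cons(cons(m(s(s(0)), s(cons(c, 0)), cons(0, c)), cons(e, c)), c))  →  cons(c, cons(cons(cons(0, c), cons(e, c)), c))   [R1 at 2.1.1]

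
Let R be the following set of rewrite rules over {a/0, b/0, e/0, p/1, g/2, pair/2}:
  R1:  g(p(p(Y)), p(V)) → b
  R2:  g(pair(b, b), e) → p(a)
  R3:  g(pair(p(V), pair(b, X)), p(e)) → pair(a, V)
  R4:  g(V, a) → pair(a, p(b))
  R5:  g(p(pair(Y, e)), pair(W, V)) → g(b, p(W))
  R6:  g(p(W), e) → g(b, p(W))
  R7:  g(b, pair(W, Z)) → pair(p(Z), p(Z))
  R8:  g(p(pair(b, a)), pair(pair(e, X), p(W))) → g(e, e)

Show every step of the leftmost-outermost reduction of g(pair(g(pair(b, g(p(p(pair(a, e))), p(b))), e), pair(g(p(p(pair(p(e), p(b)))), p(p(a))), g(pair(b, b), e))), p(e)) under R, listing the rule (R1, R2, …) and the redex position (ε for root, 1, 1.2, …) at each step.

pair(a, a)

1. g(pair(g(pair(b, g(p(p(pair(a, e))), p(b))), e), pair(g(p(p(pair(p(e), p(b)))), p(p(a))), g(pair(b, b), e))), p(e))  →  g(pair(g(pair(b, b), e), pair(g(p(p(pair(p(e), p(b)))), p(p(a))), g(pair(b, b), e))), p(e))   [R1 at 1.1.1.2]
2. g(pair(g(pair(b, b), e), pair(g(p(p(pair(p(e), p(b)))), p(p(a))), g(pair(b, b), e))), p(e))  →  g(pair(p(a), pair(g(p(p(pair(p(e), p(b)))), p(p(a))), g(pair(b, b), e))), p(e))   [R2 at 1.1]
3. g(pair(p(a), pair(g(p(p(pair(p(e), p(b)))), p(p(a))), g(pair(b, b), e))), p(e))  →  g(pair(p(a), pair(b, g(pair(b, b), e))), p(e))   [R1 at 1.2.1]
4. g(pair(p(a), pair(b, g(pair(b, b), e))), p(e))  →  pair(a, a)   [R3 at ε]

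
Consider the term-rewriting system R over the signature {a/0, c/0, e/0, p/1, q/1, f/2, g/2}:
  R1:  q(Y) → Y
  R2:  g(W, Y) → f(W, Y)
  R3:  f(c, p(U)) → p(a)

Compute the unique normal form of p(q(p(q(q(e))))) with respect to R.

1. p(q(p(q(q(e)))))  →  p(p(q(q(e))))   [R1 at 1]
2. p(p(q(q(e))))  →  p(p(q(e)))   [R1 at 1.1]
3. p(p(q(e)))  →  p(p(e))   [R1 at 1.1]

p(p(e))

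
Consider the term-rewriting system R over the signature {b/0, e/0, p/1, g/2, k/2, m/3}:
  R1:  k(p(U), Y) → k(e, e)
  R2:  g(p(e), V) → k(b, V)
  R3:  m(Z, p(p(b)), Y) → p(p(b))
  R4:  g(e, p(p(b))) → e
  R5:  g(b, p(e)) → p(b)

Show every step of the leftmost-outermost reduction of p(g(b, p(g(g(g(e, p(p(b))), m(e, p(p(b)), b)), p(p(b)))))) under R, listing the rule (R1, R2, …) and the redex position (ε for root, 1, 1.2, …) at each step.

1. p(g(b, p(g(g(g(e, p(p(b))), m(e, p(p(b)), b)), p(p(b))))))  →  p(g(b, p(g(g(e, m(e, p(p(b)), b)), p(p(b))))))   [R4 at 1.2.1.1.1]
2. p(g(b, p(g(g(e, m(e, p(p(b)), b)), p(p(b))))))  →  p(g(b, p(g(g(e, p(p(b))), p(p(b))))))   [R3 at 1.2.1.1.2]
3. p(g(b, p(g(g(e, p(p(b))), p(p(b))))))  →  p(g(b, p(g(e, p(p(b))))))   [R4 at 1.2.1.1]
4. p(g(b, p(g(e, p(p(b))))))  →  p(g(b, p(e)))   [R4 at 1.2.1]
5. p(g(b, p(e)))  →  p(p(b))   [R5 at 1]

p(p(b))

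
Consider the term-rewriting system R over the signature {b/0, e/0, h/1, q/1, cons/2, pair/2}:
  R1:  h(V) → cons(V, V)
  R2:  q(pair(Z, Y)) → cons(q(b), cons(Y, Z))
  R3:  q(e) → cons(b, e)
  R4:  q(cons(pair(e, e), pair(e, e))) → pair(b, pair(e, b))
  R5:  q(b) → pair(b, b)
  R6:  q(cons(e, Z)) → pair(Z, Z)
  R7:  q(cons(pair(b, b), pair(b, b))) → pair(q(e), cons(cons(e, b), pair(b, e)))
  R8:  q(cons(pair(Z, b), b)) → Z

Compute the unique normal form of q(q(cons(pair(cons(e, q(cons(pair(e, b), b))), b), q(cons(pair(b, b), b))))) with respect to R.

1. q(q(cons(pair(cons(e, q(cons(pair(e, b), b))), b), q(cons(pair(b, b), b)))))  →  q(q(cons(pair(cons(e, e), b), q(cons(pair(b, b), b)))))   [R8 at 1.1.1.1.2]
2. q(q(cons(pair(cons(e, e), b), q(cons(pair(b, b), b)))))  →  q(q(cons(pair(cons(e, e), b), b)))   [R8 at 1.1.2]
3. q(q(cons(pair(cons(e, e), b), b)))  →  q(cons(e, e))   [R8 at 1]
4. q(cons(e, e))  →  pair(e, e)   [R6 at ε]

pair(e, e)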